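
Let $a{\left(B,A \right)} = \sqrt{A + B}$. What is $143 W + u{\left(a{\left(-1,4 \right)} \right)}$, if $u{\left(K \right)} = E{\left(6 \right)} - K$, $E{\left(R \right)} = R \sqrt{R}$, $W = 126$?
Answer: $18018 - \sqrt{3} + 6 \sqrt{6} \approx 18031.0$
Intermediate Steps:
$E{\left(R \right)} = R^{\frac{3}{2}}$
$u{\left(K \right)} = - K + 6 \sqrt{6}$ ($u{\left(K \right)} = 6^{\frac{3}{2}} - K = 6 \sqrt{6} - K = - K + 6 \sqrt{6}$)
$143 W + u{\left(a{\left(-1,4 \right)} \right)} = 143 \cdot 126 + \left(- \sqrt{4 - 1} + 6 \sqrt{6}\right) = 18018 - \left(\sqrt{3} - 6 \sqrt{6}\right) = 18018 - \sqrt{3} + 6 \sqrt{6}$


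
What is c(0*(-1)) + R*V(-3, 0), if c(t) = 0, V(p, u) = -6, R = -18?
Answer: 108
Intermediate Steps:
c(0*(-1)) + R*V(-3, 0) = 0 - 18*(-6) = 0 + 108 = 108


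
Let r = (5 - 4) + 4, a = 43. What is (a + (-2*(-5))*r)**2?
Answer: 8649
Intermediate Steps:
r = 5 (r = 1 + 4 = 5)
(a + (-2*(-5))*r)**2 = (43 - 2*(-5)*5)**2 = (43 + 10*5)**2 = (43 + 50)**2 = 93**2 = 8649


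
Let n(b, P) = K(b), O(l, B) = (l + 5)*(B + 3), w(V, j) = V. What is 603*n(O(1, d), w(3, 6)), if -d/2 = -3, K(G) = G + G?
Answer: 65124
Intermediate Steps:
K(G) = 2*G
d = 6 (d = -2*(-3) = 6)
O(l, B) = (3 + B)*(5 + l) (O(l, B) = (5 + l)*(3 + B) = (3 + B)*(5 + l))
n(b, P) = 2*b
603*n(O(1, d), w(3, 6)) = 603*(2*(15 + 3*1 + 5*6 + 6*1)) = 603*(2*(15 + 3 + 30 + 6)) = 603*(2*54) = 603*108 = 65124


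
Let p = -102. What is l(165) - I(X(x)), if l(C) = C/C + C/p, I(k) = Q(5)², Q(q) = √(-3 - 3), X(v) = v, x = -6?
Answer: 183/34 ≈ 5.3824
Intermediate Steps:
Q(q) = I*√6 (Q(q) = √(-6) = I*√6)
I(k) = -6 (I(k) = (I*√6)² = -6)
l(C) = 1 - C/102 (l(C) = C/C + C/(-102) = 1 + C*(-1/102) = 1 - C/102)
l(165) - I(X(x)) = (1 - 1/102*165) - 1*(-6) = (1 - 55/34) + 6 = -21/34 + 6 = 183/34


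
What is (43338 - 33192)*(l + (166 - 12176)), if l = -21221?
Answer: -337161726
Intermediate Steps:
(43338 - 33192)*(l + (166 - 12176)) = (43338 - 33192)*(-21221 + (166 - 12176)) = 10146*(-21221 - 12010) = 10146*(-33231) = -337161726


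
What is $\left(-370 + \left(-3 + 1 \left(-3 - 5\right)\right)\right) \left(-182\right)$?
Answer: $69342$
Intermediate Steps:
$\left(-370 + \left(-3 + 1 \left(-3 - 5\right)\right)\right) \left(-182\right) = \left(-370 + \left(-3 + 1 \left(-8\right)\right)\right) \left(-182\right) = \left(-370 - 11\right) \left(-182\right) = \left(-381\right) \left(-182\right) = 69342$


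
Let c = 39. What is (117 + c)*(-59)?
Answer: -9204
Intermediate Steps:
(117 + c)*(-59) = (117 + 39)*(-59) = 156*(-59) = -9204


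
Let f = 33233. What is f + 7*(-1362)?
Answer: 23699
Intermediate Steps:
f + 7*(-1362) = 33233 + 7*(-1362) = 33233 - 9534 = 23699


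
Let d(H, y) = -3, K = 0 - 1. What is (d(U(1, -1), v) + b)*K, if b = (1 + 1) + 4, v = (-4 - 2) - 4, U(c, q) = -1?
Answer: -3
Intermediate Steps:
K = -1
v = -10 (v = -6 - 4 = -10)
b = 6 (b = 2 + 4 = 6)
(d(U(1, -1), v) + b)*K = (-3 + 6)*(-1) = 3*(-1) = -3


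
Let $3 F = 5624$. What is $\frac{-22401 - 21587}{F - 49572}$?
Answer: $\frac{32991}{35773} \approx 0.92223$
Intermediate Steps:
$F = \frac{5624}{3}$ ($F = \frac{1}{3} \cdot 5624 = \frac{5624}{3} \approx 1874.7$)
$\frac{-22401 - 21587}{F - 49572} = \frac{-22401 - 21587}{\frac{5624}{3} - 49572} = - \frac{43988}{- \frac{143092}{3}} = \left(-43988\right) \left(- \frac{3}{143092}\right) = \frac{32991}{35773}$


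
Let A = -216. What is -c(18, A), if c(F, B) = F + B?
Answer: 198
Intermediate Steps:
c(F, B) = B + F
-c(18, A) = -(-216 + 18) = -1*(-198) = 198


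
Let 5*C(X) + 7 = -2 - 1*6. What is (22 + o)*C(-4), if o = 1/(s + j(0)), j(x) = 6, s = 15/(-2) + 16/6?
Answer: -480/7 ≈ -68.571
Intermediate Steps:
C(X) = -3 (C(X) = -7/5 + (-2 - 1*6)/5 = -7/5 + (-2 - 6)/5 = -7/5 + (⅕)*(-8) = -7/5 - 8/5 = -3)
s = -29/6 (s = 15*(-½) + 16*(⅙) = -15/2 + 8/3 = -29/6 ≈ -4.8333)
o = 6/7 (o = 1/(-29/6 + 6) = 1/(7/6) = 6/7 ≈ 0.85714)
(22 + o)*C(-4) = (22 + 6/7)*(-3) = (160/7)*(-3) = -480/7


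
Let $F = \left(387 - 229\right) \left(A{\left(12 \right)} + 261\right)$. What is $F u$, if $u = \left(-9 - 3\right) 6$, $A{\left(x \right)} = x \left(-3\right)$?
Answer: $-2559600$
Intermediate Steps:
$A{\left(x \right)} = - 3 x$
$F = 35550$ ($F = \left(387 - 229\right) \left(\left(-3\right) 12 + 261\right) = 158 \left(-36 + 261\right) = 158 \cdot 225 = 35550$)
$u = -72$ ($u = \left(-12\right) 6 = -72$)
$F u = 35550 \left(-72\right) = -2559600$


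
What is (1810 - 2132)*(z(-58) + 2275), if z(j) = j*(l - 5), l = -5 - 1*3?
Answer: -975338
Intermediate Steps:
l = -8 (l = -5 - 3 = -8)
z(j) = -13*j (z(j) = j*(-8 - 5) = j*(-13) = -13*j)
(1810 - 2132)*(z(-58) + 2275) = (1810 - 2132)*(-13*(-58) + 2275) = -322*(754 + 2275) = -322*3029 = -975338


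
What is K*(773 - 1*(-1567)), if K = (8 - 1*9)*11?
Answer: -25740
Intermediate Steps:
K = -11 (K = (8 - 9)*11 = -1*11 = -11)
K*(773 - 1*(-1567)) = -11*(773 - 1*(-1567)) = -11*(773 + 1567) = -11*2340 = -25740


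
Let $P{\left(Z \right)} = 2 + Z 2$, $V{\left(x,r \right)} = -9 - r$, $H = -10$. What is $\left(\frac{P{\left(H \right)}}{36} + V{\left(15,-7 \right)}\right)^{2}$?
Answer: $\frac{25}{4} \approx 6.25$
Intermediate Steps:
$P{\left(Z \right)} = 2 + 2 Z$
$\left(\frac{P{\left(H \right)}}{36} + V{\left(15,-7 \right)}\right)^{2} = \left(\frac{2 + 2 \left(-10\right)}{36} - 2\right)^{2} = \left(\left(2 - 20\right) \frac{1}{36} + \left(-9 + 7\right)\right)^{2} = \left(\left(-18\right) \frac{1}{36} - 2\right)^{2} = \left(- \frac{1}{2} - 2\right)^{2} = \left(- \frac{5}{2}\right)^{2} = \frac{25}{4}$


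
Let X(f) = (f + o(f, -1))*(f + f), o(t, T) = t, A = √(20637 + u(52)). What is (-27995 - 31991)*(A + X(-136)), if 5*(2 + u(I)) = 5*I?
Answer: -4438004224 - 59986*√20687 ≈ -4.4466e+9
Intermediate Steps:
u(I) = -2 + I (u(I) = -2 + (5*I)/5 = -2 + I)
A = √20687 (A = √(20637 + (-2 + 52)) = √(20637 + 50) = √20687 ≈ 143.83)
X(f) = 4*f² (X(f) = (f + f)*(f + f) = (2*f)*(2*f) = 4*f²)
(-27995 - 31991)*(A + X(-136)) = (-27995 - 31991)*(√20687 + 4*(-136)²) = -59986*(√20687 + 4*18496) = -59986*(√20687 + 73984) = -59986*(73984 + √20687) = -4438004224 - 59986*√20687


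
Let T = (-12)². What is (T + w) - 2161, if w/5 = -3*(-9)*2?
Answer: -1747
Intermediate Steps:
w = 270 (w = 5*(-3*(-9)*2) = 5*(27*2) = 5*54 = 270)
T = 144
(T + w) - 2161 = (144 + 270) - 2161 = 414 - 2161 = -1747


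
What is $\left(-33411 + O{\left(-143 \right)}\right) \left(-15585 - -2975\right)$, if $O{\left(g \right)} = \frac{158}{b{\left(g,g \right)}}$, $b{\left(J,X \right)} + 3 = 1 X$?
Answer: $\frac{30756824020}{73} \approx 4.2133 \cdot 10^{8}$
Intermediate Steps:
$b{\left(J,X \right)} = -3 + X$ ($b{\left(J,X \right)} = -3 + 1 X = -3 + X$)
$O{\left(g \right)} = \frac{158}{-3 + g}$
$\left(-33411 + O{\left(-143 \right)}\right) \left(-15585 - -2975\right) = \left(-33411 + \frac{158}{-3 - 143}\right) \left(-15585 - -2975\right) = \left(-33411 + \frac{158}{-146}\right) \left(-15585 + \left(-2013 + 4988\right)\right) = \left(-33411 + 158 \left(- \frac{1}{146}\right)\right) \left(-15585 + 2975\right) = \left(-33411 - \frac{79}{73}\right) \left(-12610\right) = \left(- \frac{2439082}{73}\right) \left(-12610\right) = \frac{30756824020}{73}$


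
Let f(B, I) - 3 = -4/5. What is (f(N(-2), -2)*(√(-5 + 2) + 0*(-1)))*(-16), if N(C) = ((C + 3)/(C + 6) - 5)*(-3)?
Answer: -176*I*√3/5 ≈ -60.968*I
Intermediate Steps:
N(C) = 15 - 3*(3 + C)/(6 + C) (N(C) = ((3 + C)/(6 + C) - 5)*(-3) = (-5 + (3 + C)/(6 + C))*(-3) = 15 - 3*(3 + C)/(6 + C))
f(B, I) = 11/5 (f(B, I) = 3 - 4/5 = 3 - 4*⅕ = 3 - ⅘ = 11/5)
(f(N(-2), -2)*(√(-5 + 2) + 0*(-1)))*(-16) = (11*(√(-5 + 2) + 0*(-1))/5)*(-16) = (11*(√(-3) + 0)/5)*(-16) = (11*(I*√3 + 0)/5)*(-16) = (11*(I*√3)/5)*(-16) = (11*I*√3/5)*(-16) = -176*I*√3/5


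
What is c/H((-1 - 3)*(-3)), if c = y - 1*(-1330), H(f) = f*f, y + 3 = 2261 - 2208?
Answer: 115/12 ≈ 9.5833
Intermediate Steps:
y = 50 (y = -3 + (2261 - 2208) = -3 + 53 = 50)
H(f) = f²
c = 1380 (c = 50 - 1*(-1330) = 50 + 1330 = 1380)
c/H((-1 - 3)*(-3)) = 1380/(((-1 - 3)*(-3))²) = 1380/((-4*(-3))²) = 1380/(12²) = 1380/144 = 1380*(1/144) = 115/12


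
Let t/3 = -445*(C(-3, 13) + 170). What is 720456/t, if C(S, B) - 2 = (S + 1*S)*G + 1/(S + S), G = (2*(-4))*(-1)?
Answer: -1440912/330635 ≈ -4.3580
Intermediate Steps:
G = 8 (G = -8*(-1) = 8)
C(S, B) = 2 + 1/(2*S) + 16*S (C(S, B) = 2 + ((S + 1*S)*8 + 1/(S + S)) = 2 + ((S + S)*8 + 1/(2*S)) = 2 + ((2*S)*8 + 1/(2*S)) = 2 + (16*S + 1/(2*S)) = 2 + (1/(2*S) + 16*S) = 2 + 1/(2*S) + 16*S)
t = -330635/2 (t = 3*(-445*((2 + (1/2)/(-3) + 16*(-3)) + 170)) = 3*(-445*((2 + (1/2)*(-1/3) - 48) + 170)) = 3*(-445*((2 - 1/6 - 48) + 170)) = 3*(-445*(-277/6 + 170)) = 3*(-445*743/6) = 3*(-330635/6) = -330635/2 ≈ -1.6532e+5)
720456/t = 720456/(-330635/2) = 720456*(-2/330635) = -1440912/330635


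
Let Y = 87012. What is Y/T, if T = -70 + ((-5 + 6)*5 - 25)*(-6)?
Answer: 43506/25 ≈ 1740.2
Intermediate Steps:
T = 50 (T = -70 + (1*5 - 25)*(-6) = -70 + (5 - 25)*(-6) = -70 - 20*(-6) = -70 + 120 = 50)
Y/T = 87012/50 = 87012*(1/50) = 43506/25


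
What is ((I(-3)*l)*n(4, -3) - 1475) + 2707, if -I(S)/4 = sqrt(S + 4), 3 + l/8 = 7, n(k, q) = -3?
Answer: 1616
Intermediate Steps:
l = 32 (l = -24 + 8*7 = -24 + 56 = 32)
I(S) = -4*sqrt(4 + S) (I(S) = -4*sqrt(S + 4) = -4*sqrt(4 + S))
((I(-3)*l)*n(4, -3) - 1475) + 2707 = ((-4*sqrt(4 - 3)*32)*(-3) - 1475) + 2707 = ((-4*sqrt(1)*32)*(-3) - 1475) + 2707 = ((-4*1*32)*(-3) - 1475) + 2707 = (-4*32*(-3) - 1475) + 2707 = (-128*(-3) - 1475) + 2707 = (384 - 1475) + 2707 = -1091 + 2707 = 1616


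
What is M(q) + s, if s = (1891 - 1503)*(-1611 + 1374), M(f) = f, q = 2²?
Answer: -91952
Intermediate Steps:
q = 4
s = -91956 (s = 388*(-237) = -91956)
M(q) + s = 4 - 91956 = -91952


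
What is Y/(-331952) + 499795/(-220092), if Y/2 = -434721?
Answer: 3181159853/9132497448 ≈ 0.34833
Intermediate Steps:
Y = -869442 (Y = 2*(-434721) = -869442)
Y/(-331952) + 499795/(-220092) = -869442/(-331952) + 499795/(-220092) = -869442*(-1/331952) + 499795*(-1/220092) = 434721/165976 - 499795/220092 = 3181159853/9132497448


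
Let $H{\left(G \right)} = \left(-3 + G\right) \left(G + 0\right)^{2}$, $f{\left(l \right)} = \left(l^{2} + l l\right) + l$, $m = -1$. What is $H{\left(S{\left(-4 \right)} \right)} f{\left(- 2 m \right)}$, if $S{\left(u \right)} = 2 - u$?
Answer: $1080$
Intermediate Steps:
$f{\left(l \right)} = l + 2 l^{2}$ ($f{\left(l \right)} = \left(l^{2} + l^{2}\right) + l = 2 l^{2} + l = l + 2 l^{2}$)
$H{\left(G \right)} = G^{2} \left(-3 + G\right)$ ($H{\left(G \right)} = \left(-3 + G\right) G^{2} = G^{2} \left(-3 + G\right)$)
$H{\left(S{\left(-4 \right)} \right)} f{\left(- 2 m \right)} = \left(2 - -4\right)^{2} \left(-3 + \left(2 - -4\right)\right) \left(-2\right) \left(-1\right) \left(1 + 2 \left(\left(-2\right) \left(-1\right)\right)\right) = \left(2 + 4\right)^{2} \left(-3 + \left(2 + 4\right)\right) 2 \left(1 + 2 \cdot 2\right) = 6^{2} \left(-3 + 6\right) 2 \left(1 + 4\right) = 36 \cdot 3 \cdot 2 \cdot 5 = 108 \cdot 10 = 1080$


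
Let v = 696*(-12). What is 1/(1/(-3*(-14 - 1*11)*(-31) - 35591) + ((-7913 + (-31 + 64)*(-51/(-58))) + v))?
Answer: -1099564/17852502175 ≈ -6.1592e-5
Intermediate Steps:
v = -8352
1/(1/(-3*(-14 - 1*11)*(-31) - 35591) + ((-7913 + (-31 + 64)*(-51/(-58))) + v)) = 1/(1/(-3*(-14 - 1*11)*(-31) - 35591) + ((-7913 + (-31 + 64)*(-51/(-58))) - 8352)) = 1/(1/(-3*(-14 - 11)*(-31) - 35591) + ((-7913 + 33*(-51*(-1/58))) - 8352)) = 1/(1/(-3*(-25)*(-31) - 35591) + ((-7913 + 33*(51/58)) - 8352)) = 1/(1/(75*(-31) - 35591) + ((-7913 + 1683/58) - 8352)) = 1/(1/(-2325 - 35591) + (-457271/58 - 8352)) = 1/(1/(-37916) - 941687/58) = 1/(-1/37916 - 941687/58) = 1/(-17852502175/1099564) = -1099564/17852502175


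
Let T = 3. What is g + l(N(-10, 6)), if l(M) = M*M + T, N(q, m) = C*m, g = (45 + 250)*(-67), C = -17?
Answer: -9358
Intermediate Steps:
g = -19765 (g = 295*(-67) = -19765)
N(q, m) = -17*m
l(M) = 3 + M² (l(M) = M*M + 3 = M² + 3 = 3 + M²)
g + l(N(-10, 6)) = -19765 + (3 + (-17*6)²) = -19765 + (3 + (-102)²) = -19765 + (3 + 10404) = -19765 + 10407 = -9358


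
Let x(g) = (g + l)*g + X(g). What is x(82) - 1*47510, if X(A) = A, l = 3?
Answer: -40458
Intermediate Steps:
x(g) = g + g*(3 + g) (x(g) = (g + 3)*g + g = (3 + g)*g + g = g*(3 + g) + g = g + g*(3 + g))
x(82) - 1*47510 = 82*(4 + 82) - 1*47510 = 82*86 - 47510 = 7052 - 47510 = -40458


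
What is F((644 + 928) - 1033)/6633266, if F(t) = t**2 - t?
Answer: 144991/3316633 ≈ 0.043716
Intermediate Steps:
F((644 + 928) - 1033)/6633266 = (((644 + 928) - 1033)*(-1 + ((644 + 928) - 1033)))/6633266 = ((1572 - 1033)*(-1 + (1572 - 1033)))*(1/6633266) = (539*(-1 + 539))*(1/6633266) = (539*538)*(1/6633266) = 289982*(1/6633266) = 144991/3316633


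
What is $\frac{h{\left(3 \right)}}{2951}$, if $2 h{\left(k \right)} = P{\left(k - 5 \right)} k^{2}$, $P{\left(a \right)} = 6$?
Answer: $\frac{27}{2951} \approx 0.0091494$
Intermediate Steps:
$h{\left(k \right)} = 3 k^{2}$ ($h{\left(k \right)} = \frac{6 k^{2}}{2} = 3 k^{2}$)
$\frac{h{\left(3 \right)}}{2951} = \frac{3 \cdot 3^{2}}{2951} = \frac{3 \cdot 9}{2951} = \frac{1}{2951} \cdot 27 = \frac{27}{2951}$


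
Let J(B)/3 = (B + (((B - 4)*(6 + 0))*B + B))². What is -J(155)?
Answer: -59423242800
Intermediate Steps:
J(B) = 3*(2*B + B*(-24 + 6*B))² (J(B) = 3*(B + (((B - 4)*(6 + 0))*B + B))² = 3*(B + (((-4 + B)*6)*B + B))² = 3*(B + ((-24 + 6*B)*B + B))² = 3*(B + (B*(-24 + 6*B) + B))² = 3*(B + (B + B*(-24 + 6*B)))² = 3*(2*B + B*(-24 + 6*B))²)
-J(155) = -12*155²*(-11 + 3*155)² = -12*24025*(-11 + 465)² = -12*24025*454² = -12*24025*206116 = -1*59423242800 = -59423242800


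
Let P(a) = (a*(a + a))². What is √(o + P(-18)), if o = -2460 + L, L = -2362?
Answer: √415082 ≈ 644.27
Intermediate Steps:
o = -4822 (o = -2460 - 2362 = -4822)
P(a) = 4*a⁴ (P(a) = (a*(2*a))² = (2*a²)² = 4*a⁴)
√(o + P(-18)) = √(-4822 + 4*(-18)⁴) = √(-4822 + 4*104976) = √(-4822 + 419904) = √415082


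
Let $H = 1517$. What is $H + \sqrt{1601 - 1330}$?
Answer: $1517 + \sqrt{271} \approx 1533.5$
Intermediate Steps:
$H + \sqrt{1601 - 1330} = 1517 + \sqrt{1601 - 1330} = 1517 + \sqrt{271}$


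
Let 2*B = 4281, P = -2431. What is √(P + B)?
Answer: I*√1162/2 ≈ 17.044*I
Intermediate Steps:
B = 4281/2 (B = (½)*4281 = 4281/2 ≈ 2140.5)
√(P + B) = √(-2431 + 4281/2) = √(-581/2) = I*√1162/2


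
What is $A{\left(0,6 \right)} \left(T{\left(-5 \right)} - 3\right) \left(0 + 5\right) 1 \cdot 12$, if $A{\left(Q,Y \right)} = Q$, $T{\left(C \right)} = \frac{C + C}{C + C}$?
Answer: $0$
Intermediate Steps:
$T{\left(C \right)} = 1$ ($T{\left(C \right)} = \frac{2 C}{2 C} = 2 C \frac{1}{2 C} = 1$)
$A{\left(0,6 \right)} \left(T{\left(-5 \right)} - 3\right) \left(0 + 5\right) 1 \cdot 12 = 0 \left(1 - 3\right) \left(0 + 5\right) 1 \cdot 12 = 0 \left(-2\right) 5 \cdot 1 \cdot 12 = 0 \cdot 5 \cdot 12 = 0 \cdot 12 = 0$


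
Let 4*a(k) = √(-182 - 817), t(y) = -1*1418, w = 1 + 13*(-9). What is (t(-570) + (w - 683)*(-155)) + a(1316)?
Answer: 122427 + 3*I*√111/4 ≈ 1.2243e+5 + 7.9017*I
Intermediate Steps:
w = -116 (w = 1 - 117 = -116)
t(y) = -1418
a(k) = 3*I*√111/4 (a(k) = √(-182 - 817)/4 = √(-999)/4 = (3*I*√111)/4 = 3*I*√111/4)
(t(-570) + (w - 683)*(-155)) + a(1316) = (-1418 + (-116 - 683)*(-155)) + 3*I*√111/4 = (-1418 - 799*(-155)) + 3*I*√111/4 = (-1418 + 123845) + 3*I*√111/4 = 122427 + 3*I*√111/4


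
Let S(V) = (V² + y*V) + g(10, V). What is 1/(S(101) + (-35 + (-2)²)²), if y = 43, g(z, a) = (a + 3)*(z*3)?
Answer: 1/18625 ≈ 5.3691e-5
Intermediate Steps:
g(z, a) = 3*z*(3 + a) (g(z, a) = (3 + a)*(3*z) = 3*z*(3 + a))
S(V) = 90 + V² + 73*V (S(V) = (V² + 43*V) + 3*10*(3 + V) = (V² + 43*V) + (90 + 30*V) = 90 + V² + 73*V)
1/(S(101) + (-35 + (-2)²)²) = 1/((90 + 101² + 73*101) + (-35 + (-2)²)²) = 1/((90 + 10201 + 7373) + (-35 + 4)²) = 1/(17664 + (-31)²) = 1/(17664 + 961) = 1/18625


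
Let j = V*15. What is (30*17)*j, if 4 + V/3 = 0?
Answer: -91800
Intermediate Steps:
V = -12 (V = -12 + 3*0 = -12 + 0 = -12)
j = -180 (j = -12*15 = -180)
(30*17)*j = (30*17)*(-180) = 510*(-180) = -91800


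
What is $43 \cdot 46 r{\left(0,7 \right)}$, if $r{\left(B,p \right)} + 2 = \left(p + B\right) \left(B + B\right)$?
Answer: $-3956$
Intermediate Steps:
$r{\left(B,p \right)} = -2 + 2 B \left(B + p\right)$ ($r{\left(B,p \right)} = -2 + \left(p + B\right) \left(B + B\right) = -2 + \left(B + p\right) 2 B = -2 + 2 B \left(B + p\right)$)
$43 \cdot 46 r{\left(0,7 \right)} = 43 \cdot 46 \left(-2 + 2 \cdot 0^{2} + 2 \cdot 0 \cdot 7\right) = 1978 \left(-2 + 2 \cdot 0 + 0\right) = 1978 \left(-2 + 0 + 0\right) = 1978 \left(-2\right) = -3956$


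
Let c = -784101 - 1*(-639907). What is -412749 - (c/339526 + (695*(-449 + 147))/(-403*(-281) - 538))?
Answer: -1579428039355776/3826627783 ≈ -4.1275e+5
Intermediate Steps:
c = -144194 (c = -784101 + 639907 = -144194)
-412749 - (c/339526 + (695*(-449 + 147))/(-403*(-281) - 538)) = -412749 - (-144194/339526 + (695*(-449 + 147))/(-403*(-281) - 538)) = -412749 - (-144194*1/339526 + (695*(-302))/(113243 - 538)) = -412749 - (-72097/169763 - 209890/112705) = -412749 - (-72097/169763 - 209890*1/112705) = -412749 - (-72097/169763 - 41978/22541) = -412749 - 1*(-8751449691/3826627783) = -412749 + 8751449691/3826627783 = -1579428039355776/3826627783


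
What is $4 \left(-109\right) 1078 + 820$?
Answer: $-469188$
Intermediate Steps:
$4 \left(-109\right) 1078 + 820 = \left(-436\right) 1078 + 820 = -470008 + 820 = -469188$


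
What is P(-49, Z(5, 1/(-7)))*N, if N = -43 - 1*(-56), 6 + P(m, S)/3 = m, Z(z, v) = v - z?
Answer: -2145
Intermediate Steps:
P(m, S) = -18 + 3*m
N = 13 (N = -43 + 56 = 13)
P(-49, Z(5, 1/(-7)))*N = (-18 + 3*(-49))*13 = (-18 - 147)*13 = -165*13 = -2145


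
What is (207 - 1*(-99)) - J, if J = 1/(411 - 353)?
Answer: 17747/58 ≈ 305.98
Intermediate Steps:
J = 1/58 ≈ 0.017241
(207 - 1*(-99)) - J = (207 - 1*(-99)) - 1*1/58 = (207 + 99) - 1/58 = 306 - 1/58 = 17747/58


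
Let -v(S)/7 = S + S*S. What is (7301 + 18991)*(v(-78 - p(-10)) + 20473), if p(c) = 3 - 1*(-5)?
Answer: -807085524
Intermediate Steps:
p(c) = 8 (p(c) = 3 + 5 = 8)
v(S) = -7*S - 7*S² (v(S) = -7*(S + S*S) = -7*(S + S²) = -7*S - 7*S²)
(7301 + 18991)*(v(-78 - p(-10)) + 20473) = (7301 + 18991)*(-7*(-78 - 1*8)*(1 + (-78 - 1*8)) + 20473) = 26292*(-7*(-78 - 8)*(1 + (-78 - 8)) + 20473) = 26292*(-7*(-86)*(1 - 86) + 20473) = 26292*(-7*(-86)*(-85) + 20473) = 26292*(-51170 + 20473) = 26292*(-30697) = -807085524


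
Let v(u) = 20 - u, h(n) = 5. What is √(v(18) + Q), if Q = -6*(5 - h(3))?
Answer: √2 ≈ 1.4142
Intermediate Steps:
Q = 0 (Q = -6*(5 - 1*5) = -6*(5 - 5) = -6*0 = 0)
√(v(18) + Q) = √((20 - 1*18) + 0) = √((20 - 18) + 0) = √(2 + 0) = √2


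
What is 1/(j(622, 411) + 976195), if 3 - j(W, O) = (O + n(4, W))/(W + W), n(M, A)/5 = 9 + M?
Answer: 311/303597459 ≈ 1.0244e-6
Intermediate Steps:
n(M, A) = 45 + 5*M (n(M, A) = 5*(9 + M) = 45 + 5*M)
j(W, O) = 3 - (65 + O)/(2*W) (j(W, O) = 3 - (O + (45 + 5*4))/(W + W) = 3 - (O + (45 + 20))/(2*W) = 3 - (O + 65)*1/(2*W) = 3 - (65 + O)*1/(2*W) = 3 - (65 + O)/(2*W))
1/(j(622, 411) + 976195) = 1/((½)*(-65 - 1*411 + 6*622)/622 + 976195) = 1/((½)*(1/622)*(-65 - 411 + 3732) + 976195) = 1/((½)*(1/622)*3256 + 976195) = 1/(814/311 + 976195) = 1/(303597459/311) = 311/303597459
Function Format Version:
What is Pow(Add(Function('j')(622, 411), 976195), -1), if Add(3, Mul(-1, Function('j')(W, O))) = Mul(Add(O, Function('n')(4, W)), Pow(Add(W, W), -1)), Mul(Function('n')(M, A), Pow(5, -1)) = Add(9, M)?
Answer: Rational(311, 303597459) ≈ 1.0244e-6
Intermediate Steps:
Function('n')(M, A) = Add(45, Mul(5, M)) (Function('n')(M, A) = Mul(5, Add(9, M)) = Add(45, Mul(5, M)))
Function('j')(W, O) = Add(3, Mul(Rational(-1, 2), Pow(W, -1), Add(65, O))) (Function('j')(W, O) = Add(3, Mul(-1, Mul(Add(O, Add(45, Mul(5, 4))), Pow(Add(W, W), -1)))) = Add(3, Mul(-1, Mul(Add(O, Add(45, 20)), Pow(Mul(2, W), -1)))) = Add(3, Mul(-1, Mul(Add(O, 65), Mul(Rational(1, 2), Pow(W, -1))))) = Add(3, Mul(-1, Mul(Add(65, O), Mul(Rational(1, 2), Pow(W, -1))))) = Add(3, Mul(-1, Mul(Rational(1, 2), Pow(W, -1), Add(65, O)))) = Add(3, Mul(Rational(-1, 2), Pow(W, -1), Add(65, O))))
Pow(Add(Function('j')(622, 411), 976195), -1) = Pow(Add(Mul(Rational(1, 2), Pow(622, -1), Add(-65, Mul(-1, 411), Mul(6, 622))), 976195), -1) = Pow(Add(Mul(Rational(1, 2), Rational(1, 622), Add(-65, -411, 3732)), 976195), -1) = Pow(Add(Mul(Rational(1, 2), Rational(1, 622), 3256), 976195), -1) = Pow(Add(Rational(814, 311), 976195), -1) = Pow(Rational(303597459, 311), -1) = Rational(311, 303597459)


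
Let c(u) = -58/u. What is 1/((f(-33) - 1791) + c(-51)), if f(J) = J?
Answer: -51/92966 ≈ -0.00054859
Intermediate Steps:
1/((f(-33) - 1791) + c(-51)) = 1/((-33 - 1791) - 58/(-51)) = 1/(-1824 - 58*(-1/51)) = 1/(-1824 + 58/51) = 1/(-92966/51) = -51/92966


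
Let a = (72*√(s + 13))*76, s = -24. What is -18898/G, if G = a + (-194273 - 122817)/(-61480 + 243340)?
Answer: 10897718298852/108932943785872585 + 34200803307154176*I*√11/108932943785872585 ≈ 0.00010004 + 1.0413*I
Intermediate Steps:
a = 5472*I*√11 (a = (72*√(-24 + 13))*76 = (72*√(-11))*76 = (72*(I*√11))*76 = (72*I*√11)*76 = 5472*I*√11 ≈ 18149.0*I)
G = -31709/18186 + 5472*I*√11 (G = 5472*I*√11 + (-194273 - 122817)/(-61480 + 243340) = 5472*I*√11 - 317090/181860 = 5472*I*√11 - 317090*1/181860 = 5472*I*√11 - 31709/18186 = -31709/18186 + 5472*I*√11 ≈ -1.7436 + 18149.0*I)
-18898/G = -18898/(-31709/18186 + 5472*I*√11)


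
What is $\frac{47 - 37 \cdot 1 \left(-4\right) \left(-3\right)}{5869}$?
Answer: $- \frac{397}{5869} \approx -0.067644$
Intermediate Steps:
$\frac{47 - 37 \cdot 1 \left(-4\right) \left(-3\right)}{5869} = \left(47 - 37 \left(\left(-4\right) \left(-3\right)\right)\right) \frac{1}{5869} = \left(47 - 444\right) \frac{1}{5869} = \left(-397\right) \frac{1}{5869} = - \frac{397}{5869}$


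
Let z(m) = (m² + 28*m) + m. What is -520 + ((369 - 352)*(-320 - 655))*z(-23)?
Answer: 2286830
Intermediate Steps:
z(m) = m² + 29*m
-520 + ((369 - 352)*(-320 - 655))*z(-23) = -520 + ((369 - 352)*(-320 - 655))*(-23*(29 - 23)) = -520 + (17*(-975))*(-23*6) = -520 - 16575*(-138) = -520 + 2287350 = 2286830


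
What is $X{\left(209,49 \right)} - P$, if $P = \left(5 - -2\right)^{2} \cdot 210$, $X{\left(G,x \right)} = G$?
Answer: $-10081$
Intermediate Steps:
$P = 10290$ ($P = \left(5 + 2\right)^{2} \cdot 210 = 7^{2} \cdot 210 = 49 \cdot 210 = 10290$)
$X{\left(209,49 \right)} - P = 209 - 10290 = -10081$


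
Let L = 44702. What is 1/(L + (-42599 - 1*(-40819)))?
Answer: 1/42922 ≈ 2.3298e-5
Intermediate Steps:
1/(L + (-42599 - 1*(-40819))) = 1/(44702 + (-42599 - 1*(-40819))) = 1/(44702 + (-42599 + 40819)) = 1/(44702 - 1780) = 1/42922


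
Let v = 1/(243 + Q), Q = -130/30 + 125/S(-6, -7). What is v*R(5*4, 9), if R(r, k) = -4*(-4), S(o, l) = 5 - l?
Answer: 192/2989 ≈ 0.064236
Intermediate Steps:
R(r, k) = 16
Q = 73/12 (Q = -130/30 + 125/(5 - 1*(-7)) = -130*1/30 + 125/(5 + 7) = -13/3 + 125/12 = 73/12 ≈ 6.0833)
v = 12/2989 (v = 1/(243 + 73/12) = 1/(2989/12) = 12/2989 ≈ 0.0040147)
v*R(5*4, 9) = (12/2989)*16 = 192/2989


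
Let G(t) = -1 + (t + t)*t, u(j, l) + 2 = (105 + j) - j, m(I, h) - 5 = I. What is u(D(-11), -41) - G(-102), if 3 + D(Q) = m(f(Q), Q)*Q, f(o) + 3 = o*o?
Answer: -20704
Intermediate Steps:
f(o) = -3 + o² (f(o) = -3 + o*o = -3 + o²)
m(I, h) = 5 + I
D(Q) = -3 + Q*(2 + Q²) (D(Q) = -3 + (5 + (-3 + Q²))*Q = -3 + (2 + Q²)*Q = -3 + Q*(2 + Q²))
u(j, l) = 103 (u(j, l) = -2 + ((105 + j) - j) = -2 + 105 = 103)
G(t) = -1 + 2*t² (G(t) = -1 + (2*t)*t = -1 + 2*t²)
u(D(-11), -41) - G(-102) = 103 - (-1 + 2*(-102)²) = 103 - (-1 + 2*10404) = 103 - (-1 + 20808) = 103 - 1*20807 = 103 - 20807 = -20704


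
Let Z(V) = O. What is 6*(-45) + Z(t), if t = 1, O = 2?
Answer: -268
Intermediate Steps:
Z(V) = 2
6*(-45) + Z(t) = 6*(-45) + 2 = -270 + 2 = -268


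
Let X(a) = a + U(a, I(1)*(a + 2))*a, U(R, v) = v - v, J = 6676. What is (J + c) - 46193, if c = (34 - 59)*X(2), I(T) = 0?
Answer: -39567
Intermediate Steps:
U(R, v) = 0
X(a) = a (X(a) = a + 0*a = a + 0 = a)
c = -50 (c = (34 - 59)*2 = -25*2 = -50)
(J + c) - 46193 = (6676 - 50) - 46193 = 6626 - 46193 = -39567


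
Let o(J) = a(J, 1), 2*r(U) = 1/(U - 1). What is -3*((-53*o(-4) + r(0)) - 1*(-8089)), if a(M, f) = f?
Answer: -48213/2 ≈ -24107.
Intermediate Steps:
r(U) = 1/(2*(-1 + U)) (r(U) = 1/(2*(U - 1)) = 1/(2*(-1 + U)))
o(J) = 1
-3*((-53*o(-4) + r(0)) - 1*(-8089)) = -3*((-53*1 + 1/(2*(-1 + 0))) - 1*(-8089)) = -3*((-53 + (½)/(-1)) + 8089) = -3*((-53 + (½)*(-1)) + 8089) = -3*((-53 - ½) + 8089) = -3*(-107/2 + 8089) = -3*16071/2 = -48213/2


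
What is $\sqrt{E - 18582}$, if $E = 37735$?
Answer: $\sqrt{19153} \approx 138.39$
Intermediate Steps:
$\sqrt{E - 18582} = \sqrt{37735 - 18582} = \sqrt{19153}$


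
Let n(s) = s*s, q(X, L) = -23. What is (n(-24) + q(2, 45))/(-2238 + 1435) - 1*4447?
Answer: -3571494/803 ≈ -4447.7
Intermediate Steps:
n(s) = s**2
(n(-24) + q(2, 45))/(-2238 + 1435) - 1*4447 = ((-24)**2 - 23)/(-2238 + 1435) - 1*4447 = (576 - 23)/(-803) - 4447 = 553*(-1/803) - 4447 = -553/803 - 4447 = -3571494/803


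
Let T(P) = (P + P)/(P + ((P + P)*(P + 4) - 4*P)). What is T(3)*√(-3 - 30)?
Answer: 2*I*√33/11 ≈ 1.0445*I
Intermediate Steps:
T(P) = 2*P/(-3*P + 2*P*(4 + P)) (T(P) = (2*P)/(P + ((2*P)*(4 + P) - 4*P)) = (2*P)/(P + (2*P*(4 + P) - 4*P)) = (2*P)/(P + (-4*P + 2*P*(4 + P))) = (2*P)/(-3*P + 2*P*(4 + P)) = 2*P/(-3*P + 2*P*(4 + P)))
T(3)*√(-3 - 30) = (2/(5 + 2*3))*√(-3 - 30) = (2/(5 + 6))*√(-33) = (2/11)*(I*√33) = (2*(1/11))*(I*√33) = 2*(I*√33)/11 = 2*I*√33/11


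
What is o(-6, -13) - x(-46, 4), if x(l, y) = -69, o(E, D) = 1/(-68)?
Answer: 4691/68 ≈ 68.985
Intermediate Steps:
o(E, D) = -1/68
o(-6, -13) - x(-46, 4) = -1/68 - 1*(-69) = -1/68 + 69 = 4691/68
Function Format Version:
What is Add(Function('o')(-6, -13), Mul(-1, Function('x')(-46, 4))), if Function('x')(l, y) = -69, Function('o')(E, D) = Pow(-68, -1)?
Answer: Rational(4691, 68) ≈ 68.985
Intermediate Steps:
Function('o')(E, D) = Rational(-1, 68)
Add(Function('o')(-6, -13), Mul(-1, Function('x')(-46, 4))) = Add(Rational(-1, 68), Mul(-1, -69)) = Add(Rational(-1, 68), 69) = Rational(4691, 68)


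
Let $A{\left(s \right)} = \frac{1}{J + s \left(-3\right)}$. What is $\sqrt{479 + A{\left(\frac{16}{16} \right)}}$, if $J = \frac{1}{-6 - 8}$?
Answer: $\frac{3 \sqrt{98341}}{43} \approx 21.879$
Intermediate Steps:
$J = - \frac{1}{14}$ ($J = \frac{1}{-14} = - \frac{1}{14} \approx -0.071429$)
$A{\left(s \right)} = \frac{1}{- \frac{1}{14} - 3 s}$ ($A{\left(s \right)} = \frac{1}{- \frac{1}{14} + s \left(-3\right)} = \frac{1}{- \frac{1}{14} - 3 s}$)
$\sqrt{479 + A{\left(\frac{16}{16} \right)}} = \sqrt{479 - \frac{14}{1 + 42 \cdot \frac{16}{16}}} = \sqrt{479 - \frac{14}{1 + 42 \cdot 16 \cdot \frac{1}{16}}} = \sqrt{479 - \frac{14}{1 + 42 \cdot 1}} = \sqrt{479 - \frac{14}{1 + 42}} = \sqrt{479 - \frac{14}{43}} = \sqrt{\frac{20583}{43}} = \frac{3 \sqrt{98341}}{43}$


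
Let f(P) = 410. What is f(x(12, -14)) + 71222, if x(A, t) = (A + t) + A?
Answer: 71632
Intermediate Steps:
x(A, t) = t + 2*A
f(x(12, -14)) + 71222 = 410 + 71222 = 71632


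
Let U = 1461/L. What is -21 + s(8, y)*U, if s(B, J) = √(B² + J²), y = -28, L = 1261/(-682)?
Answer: -21 - 3985608*√53/1261 ≈ -23031.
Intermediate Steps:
L = -1261/682 (L = 1261*(-1/682) = -1261/682 ≈ -1.8490)
U = -996402/1261 (U = 1461/(-1261/682) = 1461*(-682/1261) = -996402/1261 ≈ -790.17)
-21 + s(8, y)*U = -21 + √(8² + (-28)²)*(-996402/1261) = -21 + √(64 + 784)*(-996402/1261) = -21 + √848*(-996402/1261) = -21 + (4*√53)*(-996402/1261) = -21 - 3985608*√53/1261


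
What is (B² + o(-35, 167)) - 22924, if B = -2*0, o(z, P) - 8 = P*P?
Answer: 4973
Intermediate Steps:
o(z, P) = 8 + P² (o(z, P) = 8 + P*P = 8 + P²)
B = 0
(B² + o(-35, 167)) - 22924 = (0² + (8 + 167²)) - 22924 = (0 + (8 + 27889)) - 22924 = (0 + 27897) - 22924 = 27897 - 22924 = 4973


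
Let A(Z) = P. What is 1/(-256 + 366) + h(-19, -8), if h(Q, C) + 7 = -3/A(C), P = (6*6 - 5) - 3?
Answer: -10931/1540 ≈ -7.0981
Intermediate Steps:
P = 28 (P = (36 - 5) - 3 = 31 - 3 = 28)
A(Z) = 28
h(Q, C) = -199/28 (h(Q, C) = -7 - 3/28 = -199/28)
1/(-256 + 366) + h(-19, -8) = 1/(-256 + 366) - 199/28 = 1/110 - 199/28 = -10931/1540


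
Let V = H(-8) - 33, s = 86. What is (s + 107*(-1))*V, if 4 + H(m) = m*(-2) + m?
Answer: 609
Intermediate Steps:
H(m) = -4 - m (H(m) = -4 + (m*(-2) + m) = -4 + (-2*m + m) = -4 - m)
V = -29 (V = (-4 - 1*(-8)) - 33 = (-4 + 8) - 33 = 4 - 33 = -29)
(s + 107*(-1))*V = (86 + 107*(-1))*(-29) = (86 - 107)*(-29) = -21*(-29) = 609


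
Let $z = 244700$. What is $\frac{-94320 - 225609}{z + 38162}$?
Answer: $- \frac{319929}{282862} \approx -1.131$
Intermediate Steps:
$\frac{-94320 - 225609}{z + 38162} = \frac{-94320 - 225609}{244700 + 38162} = - \frac{319929}{282862}$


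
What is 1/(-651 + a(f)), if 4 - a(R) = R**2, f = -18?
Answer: -1/971 ≈ -0.0010299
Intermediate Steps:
a(R) = 4 - R**2
1/(-651 + a(f)) = 1/(-651 + (4 - 1*(-18)**2)) = 1/(-651 + (4 - 1*324)) = 1/(-651 + (4 - 324)) = 1/(-651 - 320) = 1/(-971) = -1/971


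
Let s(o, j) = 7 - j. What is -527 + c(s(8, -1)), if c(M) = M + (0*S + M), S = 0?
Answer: -511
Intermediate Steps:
c(M) = 2*M (c(M) = M + (0*0 + M) = M + (0 + M) = M + M = 2*M)
-527 + c(s(8, -1)) = -527 + 2*(7 - 1*(-1)) = -527 + 2*(7 + 1) = -527 + 2*8 = -527 + 16 = -511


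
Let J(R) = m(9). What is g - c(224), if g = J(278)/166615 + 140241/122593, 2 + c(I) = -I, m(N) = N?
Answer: 4639605546622/20425832695 ≈ 227.14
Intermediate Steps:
J(R) = 9
c(I) = -2 - I
g = 23367357552/20425832695 (g = 9/166615 + 140241/122593 = 23367357552/20425832695 ≈ 1.1440)
g - c(224) = 23367357552/20425832695 - (-2 - 1*224) = 23367357552/20425832695 - (-2 - 224) = 23367357552/20425832695 - 1*(-226) = 23367357552/20425832695 + 226 = 4639605546622/20425832695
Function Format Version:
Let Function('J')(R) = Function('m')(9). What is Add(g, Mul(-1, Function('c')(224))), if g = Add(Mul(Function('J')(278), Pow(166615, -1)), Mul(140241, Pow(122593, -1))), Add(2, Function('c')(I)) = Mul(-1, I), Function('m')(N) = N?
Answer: Rational(4639605546622, 20425832695) ≈ 227.14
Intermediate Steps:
Function('J')(R) = 9
Function('c')(I) = Add(-2, Mul(-1, I))
g = Rational(23367357552, 20425832695) (g = Add(Mul(9, Pow(166615, -1)), Mul(140241, Pow(122593, -1))) = Add(Mul(9, Rational(1, 166615)), Mul(140241, Rational(1, 122593))) = Add(Rational(9, 166615), Rational(140241, 122593)) = Rational(23367357552, 20425832695) ≈ 1.1440)
Add(g, Mul(-1, Function('c')(224))) = Add(Rational(23367357552, 20425832695), Mul(-1, Add(-2, Mul(-1, 224)))) = Add(Rational(23367357552, 20425832695), Mul(-1, Add(-2, -224))) = Add(Rational(23367357552, 20425832695), Mul(-1, -226)) = Add(Rational(23367357552, 20425832695), 226) = Rational(4639605546622, 20425832695)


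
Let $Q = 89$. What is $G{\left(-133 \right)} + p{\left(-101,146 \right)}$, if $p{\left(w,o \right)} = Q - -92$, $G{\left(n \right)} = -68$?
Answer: $113$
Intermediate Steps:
$p{\left(w,o \right)} = 181$ ($p{\left(w,o \right)} = 89 - -92 = 89 + 92 = 181$)
$G{\left(-133 \right)} + p{\left(-101,146 \right)} = -68 + 181 = 113$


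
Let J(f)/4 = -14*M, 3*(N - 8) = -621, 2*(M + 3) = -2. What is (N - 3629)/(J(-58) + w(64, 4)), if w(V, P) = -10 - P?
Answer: -638/35 ≈ -18.229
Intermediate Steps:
M = -4 (M = -3 + (1/2)*(-2) = -3 - 1 = -4)
N = -199 (N = 8 + (1/3)*(-621) = 8 - 207 = -199)
J(f) = 224 (J(f) = 4*(-14*(-4)) = 4*56 = 224)
(N - 3629)/(J(-58) + w(64, 4)) = (-199 - 3629)/(224 + (-10 - 1*4)) = -3828/(224 + (-10 - 4)) = -3828/(224 - 14) = -3828/210 = -3828*1/210 = -638/35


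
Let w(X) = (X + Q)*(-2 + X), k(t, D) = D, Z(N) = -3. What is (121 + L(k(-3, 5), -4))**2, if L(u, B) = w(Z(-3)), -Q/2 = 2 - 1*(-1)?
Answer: 27556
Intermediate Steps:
Q = -6 (Q = -2*(2 - 1*(-1)) = -2*(2 + 1) = -2*3 = -6)
w(X) = (-6 + X)*(-2 + X) (w(X) = (X - 6)*(-2 + X) = (-6 + X)*(-2 + X))
L(u, B) = 45 (L(u, B) = 12 + (-3)**2 - 8*(-3) = 12 + 9 + 24 = 45)
(121 + L(k(-3, 5), -4))**2 = (121 + 45)**2 = 166**2 = 27556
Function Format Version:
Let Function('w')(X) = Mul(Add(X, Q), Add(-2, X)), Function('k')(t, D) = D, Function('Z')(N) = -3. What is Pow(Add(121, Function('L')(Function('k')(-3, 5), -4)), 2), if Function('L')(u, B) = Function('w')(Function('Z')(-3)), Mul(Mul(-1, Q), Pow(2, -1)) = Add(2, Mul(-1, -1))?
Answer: 27556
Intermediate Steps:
Q = -6 (Q = Mul(-2, Add(2, Mul(-1, -1))) = Mul(-2, Add(2, 1)) = Mul(-2, 3) = -6)
Function('w')(X) = Mul(Add(-6, X), Add(-2, X)) (Function('w')(X) = Mul(Add(X, -6), Add(-2, X)) = Mul(Add(-6, X), Add(-2, X)))
Function('L')(u, B) = 45 (Function('L')(u, B) = Add(12, Pow(-3, 2), Mul(-8, -3)) = Add(12, 9, 24) = 45)
Pow(Add(121, Function('L')(Function('k')(-3, 5), -4)), 2) = Pow(Add(121, 45), 2) = Pow(166, 2) = 27556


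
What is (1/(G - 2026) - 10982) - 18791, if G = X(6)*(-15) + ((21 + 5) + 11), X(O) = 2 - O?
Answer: -57432118/1929 ≈ -29773.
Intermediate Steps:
G = 97 (G = (2 - 1*6)*(-15) + ((21 + 5) + 11) = (2 - 6)*(-15) + (26 + 11) = -4*(-15) + 37 = 60 + 37 = 97)
(1/(G - 2026) - 10982) - 18791 = (1/(97 - 2026) - 10982) - 18791 = (1/(-1929) - 10982) - 18791 = (-1/1929 - 10982) - 18791 = -21184279/1929 - 18791 = -57432118/1929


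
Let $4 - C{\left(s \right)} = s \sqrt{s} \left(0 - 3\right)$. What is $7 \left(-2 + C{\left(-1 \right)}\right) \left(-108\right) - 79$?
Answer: $-1591 + 2268 i \approx -1591.0 + 2268.0 i$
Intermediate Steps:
$C{\left(s \right)} = 4 + 3 s^{\frac{3}{2}}$ ($C{\left(s \right)} = 4 - s \sqrt{s} \left(0 - 3\right) = 4 - s^{\frac{3}{2}} \left(-3\right) = 4 - - 3 s^{\frac{3}{2}} = 4 + 3 s^{\frac{3}{2}}$)
$7 \left(-2 + C{\left(-1 \right)}\right) \left(-108\right) - 79 = 7 \left(-2 + \left(4 + 3 \left(-1\right)^{\frac{3}{2}}\right)\right) \left(-108\right) - 79 = 7 \left(-2 + \left(4 + 3 \left(- i\right)\right)\right) \left(-108\right) - 79 = 7 \left(-2 + \left(4 - 3 i\right)\right) \left(-108\right) - 79 = 7 \left(2 - 3 i\right) \left(-108\right) - 79 = \left(14 - 21 i\right) \left(-108\right) - 79 = \left(-1512 + 2268 i\right) - 79 = -1591 + 2268 i$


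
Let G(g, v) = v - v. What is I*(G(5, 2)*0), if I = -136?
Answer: 0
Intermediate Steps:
G(g, v) = 0
I*(G(5, 2)*0) = -0*0 = -136*0 = 0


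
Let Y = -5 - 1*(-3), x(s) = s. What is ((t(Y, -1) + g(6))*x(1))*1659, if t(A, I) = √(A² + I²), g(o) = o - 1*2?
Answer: 6636 + 1659*√5 ≈ 10346.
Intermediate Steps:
g(o) = -2 + o (g(o) = o - 2 = -2 + o)
Y = -2 (Y = -5 + 3 = -2)
((t(Y, -1) + g(6))*x(1))*1659 = ((√((-2)² + (-1)²) + (-2 + 6))*1)*1659 = ((√(4 + 1) + 4)*1)*1659 = ((√5 + 4)*1)*1659 = ((4 + √5)*1)*1659 = (4 + √5)*1659 = 6636 + 1659*√5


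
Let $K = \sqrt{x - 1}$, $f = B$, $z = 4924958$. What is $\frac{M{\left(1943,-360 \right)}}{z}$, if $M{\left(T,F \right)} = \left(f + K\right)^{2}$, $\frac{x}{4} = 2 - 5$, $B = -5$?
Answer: $\frac{\left(5 - i \sqrt{13}\right)^{2}}{4924958} \approx 2.4366 \cdot 10^{-6} - 7.321 \cdot 10^{-6} i$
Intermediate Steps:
$x = -12$ ($x = 4 \left(2 - 5\right) = 4 \left(-3\right) = -12$)
$f = -5$
$K = i \sqrt{13}$ ($K = \sqrt{-12 - 1} = \sqrt{-13} = i \sqrt{13} \approx 3.6056 i$)
$M{\left(T,F \right)} = \left(-5 + i \sqrt{13}\right)^{2}$
$\frac{M{\left(1943,-360 \right)}}{z} = \frac{\left(5 - i \sqrt{13}\right)^{2}}{4924958}$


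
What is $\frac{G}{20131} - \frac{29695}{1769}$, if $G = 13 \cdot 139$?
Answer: $- \frac{594593462}{35611739} \approx -16.697$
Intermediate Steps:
$G = 1807$
$\frac{G}{20131} - \frac{29695}{1769} = \frac{1807}{20131} - \frac{29695}{1769} = - \frac{594593462}{35611739}$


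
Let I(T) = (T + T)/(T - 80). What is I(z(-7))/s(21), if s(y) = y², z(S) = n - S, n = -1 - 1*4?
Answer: -2/17199 ≈ -0.00011629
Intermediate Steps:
n = -5 (n = -1 - 4 = -5)
z(S) = -5 - S
I(T) = 2*T/(-80 + T) (I(T) = (2*T)/(-80 + T) = 2*T/(-80 + T))
I(z(-7))/s(21) = (2*(-5 - 1*(-7))/(-80 + (-5 - 1*(-7))))/(21²) = (2*(-5 + 7)/(-80 + (-5 + 7)))/441 = (2*2/(-80 + 2))*(1/441) = (2*2/(-78))*(1/441) = (2*2*(-1/78))*(1/441) = -2/39*1/441 = -2/17199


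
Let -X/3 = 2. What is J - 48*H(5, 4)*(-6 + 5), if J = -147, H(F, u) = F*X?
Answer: -1587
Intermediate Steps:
X = -6 (X = -3*2 = -6)
H(F, u) = -6*F (H(F, u) = F*(-6) = -6*F)
J - 48*H(5, 4)*(-6 + 5) = -147 - 48*(-6*5)*(-6 + 5) = -147 - (-1440)*(-1) = -147 - 48*30 = -147 - 1440 = -1587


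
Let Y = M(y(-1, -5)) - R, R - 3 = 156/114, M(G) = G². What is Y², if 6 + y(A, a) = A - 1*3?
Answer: 3301489/361 ≈ 9145.4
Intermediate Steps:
y(A, a) = -9 + A (y(A, a) = -6 + (A - 1*3) = -6 + (A - 3) = -6 + (-3 + A) = -9 + A)
R = 83/19 (R = 3 + 156/114 = 3 + 156*(1/114) = 3 + 26/19 = 83/19 ≈ 4.3684)
Y = 1817/19 (Y = (-9 - 1)² - 1*83/19 = (-10)² - 83/19 = 100 - 83/19 = 1817/19 ≈ 95.632)
Y² = (1817/19)² = 3301489/361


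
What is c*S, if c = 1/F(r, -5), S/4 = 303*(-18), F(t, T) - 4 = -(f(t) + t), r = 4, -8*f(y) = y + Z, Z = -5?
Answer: 174528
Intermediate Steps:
f(y) = 5/8 - y/8 (f(y) = -(y - 5)/8 = -(-5 + y)/8 = 5/8 - y/8)
F(t, T) = 27/8 - 7*t/8 (F(t, T) = 4 - ((5/8 - t/8) + t) = 4 - (5/8 + 7*t/8) = 4 + (-5/8 - 7*t/8) = 27/8 - 7*t/8)
S = -21816 (S = 4*(303*(-18)) = 4*(-5454) = -21816)
c = -8 (c = 1/(27/8 - 7/8*4) = 1/(27/8 - 7/2) = 1/(-⅛) = -8)
c*S = -8*(-21816) = 174528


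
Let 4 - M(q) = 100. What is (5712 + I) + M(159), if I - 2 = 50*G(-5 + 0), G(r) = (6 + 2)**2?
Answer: 8818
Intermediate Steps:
G(r) = 64 (G(r) = 8**2 = 64)
M(q) = -96 (M(q) = 4 - 1*100 = 4 - 100 = -96)
I = 3202 (I = 2 + 50*64 = 2 + 3200 = 3202)
(5712 + I) + M(159) = (5712 + 3202) - 96 = 8914 - 96 = 8818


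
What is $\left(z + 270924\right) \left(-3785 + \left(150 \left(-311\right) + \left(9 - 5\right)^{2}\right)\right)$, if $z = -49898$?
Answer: $-11143909894$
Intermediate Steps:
$\left(z + 270924\right) \left(-3785 + \left(150 \left(-311\right) + \left(9 - 5\right)^{2}\right)\right) = \left(-49898 + 270924\right) \left(-3785 + \left(150 \left(-311\right) + \left(9 - 5\right)^{2}\right)\right) = 221026 \left(-3785 - \left(46650 - 4^{2}\right)\right) = 221026 \left(-3785 + \left(-46650 + 16\right)\right) = 221026 \left(-3785 - 46634\right) = 221026 \left(-50419\right) = -11143909894$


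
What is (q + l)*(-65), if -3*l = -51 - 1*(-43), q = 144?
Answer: -28600/3 ≈ -9533.3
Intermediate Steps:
l = 8/3 (l = -(-51 - 1*(-43))/3 = -(-51 + 43)/3 = -⅓*(-8) = 8/3 ≈ 2.6667)
(q + l)*(-65) = (144 + 8/3)*(-65) = (440/3)*(-65) = -28600/3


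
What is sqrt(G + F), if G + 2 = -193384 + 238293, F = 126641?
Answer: 2*sqrt(42887) ≈ 414.18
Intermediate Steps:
G = 44907 (G = -2 + (-193384 + 238293) = -2 + 44909 = 44907)
sqrt(G + F) = sqrt(44907 + 126641) = sqrt(171548) = 2*sqrt(42887)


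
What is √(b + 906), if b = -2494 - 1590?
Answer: I*√3178 ≈ 56.374*I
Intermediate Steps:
b = -4084
√(b + 906) = √(-4084 + 906) = √(-3178) = I*√3178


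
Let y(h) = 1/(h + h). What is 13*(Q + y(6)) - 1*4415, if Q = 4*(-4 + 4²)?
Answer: -45479/12 ≈ -3789.9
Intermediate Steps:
Q = 48 (Q = 4*(-4 + 16) = 4*12 = 48)
y(h) = 1/(2*h)
13*(Q + y(6)) - 1*4415 = 13*(48 + (½)/6) - 1*4415 = 13*(48 + (½)*(⅙)) - 4415 = 13*(48 + 1/12) - 4415 = 13*(577/12) - 4415 = 7501/12 - 4415 = -45479/12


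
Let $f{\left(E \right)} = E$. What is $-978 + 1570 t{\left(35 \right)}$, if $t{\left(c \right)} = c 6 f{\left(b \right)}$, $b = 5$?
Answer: $1647522$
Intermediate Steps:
$t{\left(c \right)} = 30 c$ ($t{\left(c \right)} = c 6 \cdot 5 = 6 c 5 = 30 c$)
$-978 + 1570 t{\left(35 \right)} = -978 + 1570 \cdot 30 \cdot 35 = -978 + 1570 \cdot 1050 = -978 + 1648500 = 1647522$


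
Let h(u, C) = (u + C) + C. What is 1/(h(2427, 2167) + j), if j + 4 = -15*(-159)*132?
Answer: 1/321577 ≈ 3.1097e-6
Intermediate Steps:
h(u, C) = u + 2*C (h(u, C) = (C + u) + C = u + 2*C)
j = 314816 (j = -4 - 15*(-159)*132 = -4 + 2385*132 = -4 + 314820 = 314816)
1/(h(2427, 2167) + j) = 1/((2427 + 2*2167) + 314816) = 1/((2427 + 4334) + 314816) = 1/(6761 + 314816) = 1/321577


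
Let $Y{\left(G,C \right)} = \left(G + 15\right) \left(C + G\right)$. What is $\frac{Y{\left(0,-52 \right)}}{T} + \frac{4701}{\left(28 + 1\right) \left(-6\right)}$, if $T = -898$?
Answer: $- \frac{680963}{26042} \approx -26.149$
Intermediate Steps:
$Y{\left(G,C \right)} = \left(15 + G\right) \left(C + G\right)$
$\frac{Y{\left(0,-52 \right)}}{T} + \frac{4701}{\left(28 + 1\right) \left(-6\right)} = \frac{0^{2} + 15 \left(-52\right) + 15 \cdot 0 - 0}{-898} + \frac{4701}{\left(28 + 1\right) \left(-6\right)} = \left(0 - 780 + 0 + 0\right) \left(- \frac{1}{898}\right) + \frac{4701}{29 \left(-6\right)} = \left(-780\right) \left(- \frac{1}{898}\right) + \frac{4701}{-174} = \frac{390}{449} + 4701 \left(- \frac{1}{174}\right) = \frac{390}{449} - \frac{1567}{58} = - \frac{680963}{26042}$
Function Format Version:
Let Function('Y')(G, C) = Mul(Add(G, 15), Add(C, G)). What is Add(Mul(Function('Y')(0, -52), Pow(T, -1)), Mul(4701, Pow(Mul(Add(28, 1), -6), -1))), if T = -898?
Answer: Rational(-680963, 26042) ≈ -26.149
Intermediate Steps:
Function('Y')(G, C) = Mul(Add(15, G), Add(C, G))
Add(Mul(Function('Y')(0, -52), Pow(T, -1)), Mul(4701, Pow(Mul(Add(28, 1), -6), -1))) = Add(Mul(Add(Pow(0, 2), Mul(15, -52), Mul(15, 0), Mul(-52, 0)), Pow(-898, -1)), Mul(4701, Pow(Mul(Add(28, 1), -6), -1))) = Add(Mul(Add(0, -780, 0, 0), Rational(-1, 898)), Mul(4701, Pow(Mul(29, -6), -1))) = Add(Mul(-780, Rational(-1, 898)), Mul(4701, Pow(-174, -1))) = Add(Rational(390, 449), Mul(4701, Rational(-1, 174))) = Add(Rational(390, 449), Rational(-1567, 58)) = Rational(-680963, 26042)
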